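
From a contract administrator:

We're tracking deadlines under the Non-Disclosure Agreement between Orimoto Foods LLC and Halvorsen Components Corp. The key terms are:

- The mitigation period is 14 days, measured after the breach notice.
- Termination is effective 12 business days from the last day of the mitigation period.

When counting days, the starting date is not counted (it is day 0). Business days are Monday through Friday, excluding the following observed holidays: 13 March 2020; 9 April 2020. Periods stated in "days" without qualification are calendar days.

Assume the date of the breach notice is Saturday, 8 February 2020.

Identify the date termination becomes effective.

Adding 14 calendar days to 8 February 2020 gives 22 February 2020, which is the last day of the mitigation period.
The date termination becomes effective: 12 business days after Saturday, 22 February 2020, skipping weekends — Feb 24, Feb 25, Feb 26, Feb 27, …, Mar 6, Mar 9, Mar 10 — lands on Tuesday, 10 March 2020.

10 March 2020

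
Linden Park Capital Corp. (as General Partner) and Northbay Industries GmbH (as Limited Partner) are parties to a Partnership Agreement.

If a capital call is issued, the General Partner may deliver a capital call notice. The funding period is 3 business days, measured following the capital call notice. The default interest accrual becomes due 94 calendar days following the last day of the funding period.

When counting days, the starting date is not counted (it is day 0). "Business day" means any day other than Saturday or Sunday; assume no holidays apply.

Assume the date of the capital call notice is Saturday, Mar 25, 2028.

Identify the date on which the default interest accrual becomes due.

From Saturday, Mar 25, 2028, 3 business days (Mar 27, Mar 28, Mar 29, skipping weekends) brings us to Wednesday, Mar 29, 2028, which is the last day of the funding period.
The date on which the default interest accrual becomes due: Mar 29, 2028 + 94 days = Jul 1, 2028.

Jul 1, 2028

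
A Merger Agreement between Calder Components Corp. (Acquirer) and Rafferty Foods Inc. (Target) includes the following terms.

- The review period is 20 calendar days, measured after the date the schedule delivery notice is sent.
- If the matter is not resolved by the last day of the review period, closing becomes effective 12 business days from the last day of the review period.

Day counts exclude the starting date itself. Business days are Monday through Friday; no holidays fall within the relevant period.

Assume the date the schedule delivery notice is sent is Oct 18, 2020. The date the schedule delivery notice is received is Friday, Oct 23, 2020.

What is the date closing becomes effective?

Nov 24, 2020

Adding 20 calendar days to Oct 18, 2020 gives Nov 7, 2020, which is the last day of the review period.
From Saturday, Nov 7, 2020, 12 business days (Nov 9, Nov 10, Nov 11, Nov 12, …, Nov 20, Nov 23, Nov 24, skipping weekends) brings us to Tuesday, Nov 24, 2020, which is the date closing becomes effective.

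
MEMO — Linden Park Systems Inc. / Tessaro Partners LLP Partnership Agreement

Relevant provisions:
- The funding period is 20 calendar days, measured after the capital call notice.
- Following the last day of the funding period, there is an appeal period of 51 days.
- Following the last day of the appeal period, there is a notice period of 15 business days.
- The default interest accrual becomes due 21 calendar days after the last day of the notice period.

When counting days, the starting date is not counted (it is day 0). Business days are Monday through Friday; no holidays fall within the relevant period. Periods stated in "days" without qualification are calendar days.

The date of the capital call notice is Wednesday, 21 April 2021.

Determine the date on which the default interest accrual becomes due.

Adding 20 calendar days to 21 April 2021 gives 11 May 2021, which is the last day of the funding period.
The last day of the appeal period: 11 May 2021 + 51 days = 1 July 2021.
The last day of the notice period: counting 15 business days from Thursday, 1 July 2021 (Jul 2, Jul 5, Jul 6, Jul 7, …, Jul 20, Jul 21, Jul 22, skipping weekends) reaches Thursday, 22 July 2021.
Adding 21 calendar days to 22 July 2021 gives 12 August 2021, which is the date on which the default interest accrual becomes due.

12 August 2021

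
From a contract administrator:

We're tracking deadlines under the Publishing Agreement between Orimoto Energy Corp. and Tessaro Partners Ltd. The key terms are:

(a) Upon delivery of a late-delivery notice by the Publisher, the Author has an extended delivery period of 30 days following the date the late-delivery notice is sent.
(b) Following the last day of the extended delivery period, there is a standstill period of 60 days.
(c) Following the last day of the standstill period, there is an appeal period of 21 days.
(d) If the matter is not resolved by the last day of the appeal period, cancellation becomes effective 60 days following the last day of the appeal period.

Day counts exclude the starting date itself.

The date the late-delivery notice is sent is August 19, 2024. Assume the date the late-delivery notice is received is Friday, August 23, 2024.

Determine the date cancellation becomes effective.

Adding 30 calendar days to August 19, 2024 gives September 18, 2024, which is the last day of the extended delivery period.
The last day of the standstill period: September 18, 2024 + 60 days = November 17, 2024.
The last day of the appeal period: 21 calendar days after November 17, 2024 is December 8, 2024.
The date cancellation becomes effective: 60 calendar days after December 8, 2024 is February 6, 2025.

February 6, 2025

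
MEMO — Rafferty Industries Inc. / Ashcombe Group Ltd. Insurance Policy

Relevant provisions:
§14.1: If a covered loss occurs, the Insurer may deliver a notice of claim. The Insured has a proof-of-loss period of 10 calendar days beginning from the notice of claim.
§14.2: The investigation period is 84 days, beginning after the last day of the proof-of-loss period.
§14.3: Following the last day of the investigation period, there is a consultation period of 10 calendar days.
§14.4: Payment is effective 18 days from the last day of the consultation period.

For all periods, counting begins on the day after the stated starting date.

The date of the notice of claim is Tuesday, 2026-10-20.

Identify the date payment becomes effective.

2027-02-19

The last day of the proof-of-loss period: 2026-10-20 + 10 days = 2026-10-30.
The last day of the investigation period: 84 calendar days after 2026-10-30 is 2027-01-22.
The last day of the consultation period: 2027-01-22 + 10 days = 2027-02-01.
Adding 18 calendar days to 2027-02-01 gives 2027-02-19, which is the date payment becomes effective.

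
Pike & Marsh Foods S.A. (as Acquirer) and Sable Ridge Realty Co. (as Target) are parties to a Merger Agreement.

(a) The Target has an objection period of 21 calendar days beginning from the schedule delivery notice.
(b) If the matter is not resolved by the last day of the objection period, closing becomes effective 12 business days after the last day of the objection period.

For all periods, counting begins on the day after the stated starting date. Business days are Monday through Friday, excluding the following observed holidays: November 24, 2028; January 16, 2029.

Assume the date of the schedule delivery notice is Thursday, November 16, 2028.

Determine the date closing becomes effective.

Adding 21 calendar days to November 16, 2028 gives December 7, 2028, which is the last day of the objection period.
The date closing becomes effective: 12 business days after Thursday, December 7, 2028, skipping weekends — Dec 8, Dec 11, Dec 12, Dec 13, …, Dec 21, Dec 22, Dec 25 — lands on Monday, December 25, 2028.

December 25, 2028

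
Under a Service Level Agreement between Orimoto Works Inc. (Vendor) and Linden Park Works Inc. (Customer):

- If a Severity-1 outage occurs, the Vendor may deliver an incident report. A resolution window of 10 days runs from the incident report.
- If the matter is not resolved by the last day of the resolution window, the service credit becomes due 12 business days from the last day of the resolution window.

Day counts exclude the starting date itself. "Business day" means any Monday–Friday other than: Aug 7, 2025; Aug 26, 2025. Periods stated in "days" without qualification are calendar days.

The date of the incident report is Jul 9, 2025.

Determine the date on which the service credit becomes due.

Adding 10 calendar days to Jul 9, 2025 gives Jul 19, 2025, which is the last day of the resolution window.
The date on which the service credit becomes due: counting 12 business days from Saturday, Jul 19, 2025 (Jul 21, Jul 22, Jul 23, Jul 24, …, Aug 1, Aug 4, Aug 5, skipping weekends) reaches Tuesday, Aug 5, 2025.

Aug 5, 2025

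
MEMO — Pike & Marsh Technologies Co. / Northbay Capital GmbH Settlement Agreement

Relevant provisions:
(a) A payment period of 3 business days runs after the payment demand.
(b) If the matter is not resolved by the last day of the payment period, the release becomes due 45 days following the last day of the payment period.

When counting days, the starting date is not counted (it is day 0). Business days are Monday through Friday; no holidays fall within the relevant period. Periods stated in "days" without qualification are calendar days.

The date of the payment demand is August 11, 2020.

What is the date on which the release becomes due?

September 28, 2020

The last day of the payment period: 3 business days after Tuesday, August 11, 2020, skipping weekends — Aug 12, Aug 13, Aug 14 — lands on Friday, August 14, 2020.
The date on which the release becomes due: 45 calendar days after August 14, 2020 is September 28, 2020.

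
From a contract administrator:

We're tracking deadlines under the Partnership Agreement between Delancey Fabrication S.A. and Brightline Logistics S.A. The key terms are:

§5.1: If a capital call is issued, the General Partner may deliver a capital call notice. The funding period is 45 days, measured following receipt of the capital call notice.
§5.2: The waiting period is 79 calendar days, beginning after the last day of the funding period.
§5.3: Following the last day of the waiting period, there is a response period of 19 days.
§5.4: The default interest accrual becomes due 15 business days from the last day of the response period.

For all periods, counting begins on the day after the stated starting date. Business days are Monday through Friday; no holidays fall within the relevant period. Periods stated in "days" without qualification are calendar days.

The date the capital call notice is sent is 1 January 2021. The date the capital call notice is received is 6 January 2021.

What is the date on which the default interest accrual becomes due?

The last day of the funding period: 6 January 2021 + 45 days = 20 February 2021.
Adding 79 calendar days to 20 February 2021 gives 10 May 2021, which is the last day of the waiting period.
Adding 19 calendar days to 10 May 2021 gives 29 May 2021, which is the last day of the response period.
The date on which the default interest accrual becomes due: 15 business days after Saturday, 29 May 2021, skipping weekends — May 31, Jun 1, Jun 2, Jun 3, …, Jun 16, Jun 17, Jun 18 — lands on Friday, 18 June 2021.

18 June 2021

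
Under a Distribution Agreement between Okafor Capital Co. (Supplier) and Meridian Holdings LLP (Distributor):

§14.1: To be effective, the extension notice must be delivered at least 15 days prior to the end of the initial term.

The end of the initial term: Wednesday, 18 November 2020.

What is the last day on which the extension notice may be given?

18 November 2020 minus 15 days is 3 November 2020.

3 November 2020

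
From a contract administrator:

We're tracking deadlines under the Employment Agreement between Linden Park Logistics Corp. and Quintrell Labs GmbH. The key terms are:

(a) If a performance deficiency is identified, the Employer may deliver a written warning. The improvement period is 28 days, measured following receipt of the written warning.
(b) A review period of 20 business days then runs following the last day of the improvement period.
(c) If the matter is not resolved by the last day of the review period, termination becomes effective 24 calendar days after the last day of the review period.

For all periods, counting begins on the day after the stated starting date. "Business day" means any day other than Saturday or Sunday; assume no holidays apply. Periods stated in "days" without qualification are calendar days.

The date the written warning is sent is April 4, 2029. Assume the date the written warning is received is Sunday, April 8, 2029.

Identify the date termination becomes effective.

The last day of the improvement period: April 8, 2029 + 28 days = May 6, 2029.
The last day of the review period: 20 business days after Sunday, May 6, 2029, skipping weekends — May 7, May 8, May 9, May 10, …, May 30, May 31, Jun 1 — lands on Friday, June 1, 2029.
Adding 24 calendar days to June 1, 2029 gives June 25, 2029, which is the date termination becomes effective.

June 25, 2029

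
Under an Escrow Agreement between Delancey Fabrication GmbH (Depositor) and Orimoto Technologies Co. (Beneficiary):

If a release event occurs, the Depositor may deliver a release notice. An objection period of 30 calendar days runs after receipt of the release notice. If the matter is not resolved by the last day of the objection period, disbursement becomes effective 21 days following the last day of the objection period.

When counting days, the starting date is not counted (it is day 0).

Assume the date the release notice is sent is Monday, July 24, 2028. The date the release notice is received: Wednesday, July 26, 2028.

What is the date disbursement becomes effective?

The last day of the objection period: July 26, 2028 + 30 days = August 25, 2028.
Adding 21 calendar days to August 25, 2028 gives September 15, 2028, which is the date disbursement becomes effective.

September 15, 2028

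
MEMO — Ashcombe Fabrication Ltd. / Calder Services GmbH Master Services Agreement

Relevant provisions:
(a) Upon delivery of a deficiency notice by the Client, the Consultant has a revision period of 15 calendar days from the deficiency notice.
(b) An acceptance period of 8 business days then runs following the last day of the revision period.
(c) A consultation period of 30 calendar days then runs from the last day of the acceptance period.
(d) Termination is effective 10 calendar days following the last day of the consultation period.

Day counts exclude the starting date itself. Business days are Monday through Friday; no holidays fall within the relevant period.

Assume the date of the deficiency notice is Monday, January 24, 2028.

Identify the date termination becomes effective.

The last day of the revision period: January 24, 2028 + 15 days = February 8, 2028.
From Tuesday, February 8, 2028, 8 business days (Feb 9, Feb 10, Feb 11, Feb 14, Feb 15, Feb 16, Feb 17, Feb 18, skipping weekends) brings us to Friday, February 18, 2028, which is the last day of the acceptance period.
Adding 30 calendar days to February 18, 2028 gives March 19, 2028, which is the last day of the consultation period.
The date termination becomes effective: March 19, 2028 + 10 days = March 29, 2028.

March 29, 2028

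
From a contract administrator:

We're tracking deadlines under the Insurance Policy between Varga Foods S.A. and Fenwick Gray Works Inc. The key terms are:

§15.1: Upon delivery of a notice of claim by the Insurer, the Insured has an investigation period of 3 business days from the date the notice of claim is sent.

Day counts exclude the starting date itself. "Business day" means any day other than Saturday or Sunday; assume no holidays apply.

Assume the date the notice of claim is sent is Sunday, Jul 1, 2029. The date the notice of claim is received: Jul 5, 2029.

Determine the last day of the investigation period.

Jul 4, 2029

The last day of the investigation period: 3 business days after Sunday, Jul 1, 2029, skipping weekends — Jul 2, Jul 3, Jul 4 — lands on Wednesday, Jul 4, 2029.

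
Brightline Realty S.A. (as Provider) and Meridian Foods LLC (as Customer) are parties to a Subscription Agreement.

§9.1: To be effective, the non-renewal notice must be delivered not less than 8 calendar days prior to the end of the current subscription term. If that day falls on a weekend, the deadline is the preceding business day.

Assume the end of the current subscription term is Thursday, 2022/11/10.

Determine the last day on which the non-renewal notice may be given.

2022/11/10 minus 8 days is 2022/11/02. That is a Wednesday, so no adjustment is needed.

2022/11/02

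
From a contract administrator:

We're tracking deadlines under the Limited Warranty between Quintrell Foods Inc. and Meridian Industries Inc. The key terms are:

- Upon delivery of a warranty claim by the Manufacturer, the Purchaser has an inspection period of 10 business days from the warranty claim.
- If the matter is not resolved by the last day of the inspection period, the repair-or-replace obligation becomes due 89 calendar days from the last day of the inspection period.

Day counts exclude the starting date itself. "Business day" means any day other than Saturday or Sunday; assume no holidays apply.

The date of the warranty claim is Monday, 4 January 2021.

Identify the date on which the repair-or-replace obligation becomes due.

The last day of the inspection period: 10 business days after Monday, 4 January 2021, skipping weekends — Jan 5, Jan 6, Jan 7, Jan 8, Jan 11, Jan 12, Jan 13, Jan 14, Jan 15, Jan 18 — lands on Monday, 18 January 2021.
Adding 89 calendar days to 18 January 2021 gives 17 April 2021, which is the date on which the repair-or-replace obligation becomes due.

17 April 2021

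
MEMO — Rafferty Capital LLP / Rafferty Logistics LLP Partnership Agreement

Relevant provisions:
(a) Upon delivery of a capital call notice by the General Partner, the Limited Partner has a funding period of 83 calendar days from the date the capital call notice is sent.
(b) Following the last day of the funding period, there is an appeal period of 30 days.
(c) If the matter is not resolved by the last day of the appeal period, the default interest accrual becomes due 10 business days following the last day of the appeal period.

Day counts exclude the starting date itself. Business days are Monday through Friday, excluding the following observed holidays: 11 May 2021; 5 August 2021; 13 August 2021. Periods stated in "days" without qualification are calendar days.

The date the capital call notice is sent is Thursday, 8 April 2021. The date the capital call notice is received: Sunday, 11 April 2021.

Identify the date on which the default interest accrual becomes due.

17 August 2021

The last day of the funding period: 83 calendar days after 8 April 2021 is 30 June 2021.
The last day of the appeal period: 30 calendar days after 30 June 2021 is 30 July 2021.
The date on which the default interest accrual becomes due: 10 business days after Friday, 30 July 2021, skipping weekends and the listed holidays on Aug 5, Aug 13 — Aug 2, Aug 3, Aug 4, Aug 6, Aug 9, Aug 10, Aug 11, Aug 12, Aug 16, Aug 17 — lands on Tuesday, 17 August 2021.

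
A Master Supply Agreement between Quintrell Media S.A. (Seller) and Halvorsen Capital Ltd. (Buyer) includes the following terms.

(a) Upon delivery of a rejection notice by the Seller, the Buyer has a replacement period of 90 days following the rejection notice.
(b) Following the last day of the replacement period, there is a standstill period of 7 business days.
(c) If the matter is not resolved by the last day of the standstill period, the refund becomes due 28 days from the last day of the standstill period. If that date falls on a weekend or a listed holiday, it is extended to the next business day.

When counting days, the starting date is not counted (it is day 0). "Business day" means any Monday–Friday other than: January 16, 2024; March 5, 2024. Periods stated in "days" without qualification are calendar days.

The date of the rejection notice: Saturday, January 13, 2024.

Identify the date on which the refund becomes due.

May 21, 2024

Adding 90 calendar days to January 13, 2024 gives April 12, 2024, which is the last day of the replacement period.
The last day of the standstill period: 7 business days after Friday, April 12, 2024, skipping weekends — Apr 15, Apr 16, Apr 17, Apr 18, Apr 19, Apr 22, Apr 23 — lands on Tuesday, April 23, 2024.
The date on which the refund becomes due: 28 calendar days after April 23, 2024 is May 21, 2024. May 21, 2024 is a Tuesday and is not a listed holiday, so no roll-forward applies.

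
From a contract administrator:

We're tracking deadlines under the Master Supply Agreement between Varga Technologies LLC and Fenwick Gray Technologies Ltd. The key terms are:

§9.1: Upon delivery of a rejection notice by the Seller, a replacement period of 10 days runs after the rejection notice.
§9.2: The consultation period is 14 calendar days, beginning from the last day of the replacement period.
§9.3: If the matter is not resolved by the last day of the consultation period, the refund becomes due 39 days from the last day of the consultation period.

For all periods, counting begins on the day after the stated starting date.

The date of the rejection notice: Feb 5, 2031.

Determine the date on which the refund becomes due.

Adding 10 calendar days to Feb 5, 2031 gives Feb 15, 2031, which is the last day of the replacement period.
The last day of the consultation period: 14 calendar days after Feb 15, 2031 is Mar 1, 2031.
The date on which the refund becomes due: 39 calendar days after Mar 1, 2031 is Apr 9, 2031.

Apr 9, 2031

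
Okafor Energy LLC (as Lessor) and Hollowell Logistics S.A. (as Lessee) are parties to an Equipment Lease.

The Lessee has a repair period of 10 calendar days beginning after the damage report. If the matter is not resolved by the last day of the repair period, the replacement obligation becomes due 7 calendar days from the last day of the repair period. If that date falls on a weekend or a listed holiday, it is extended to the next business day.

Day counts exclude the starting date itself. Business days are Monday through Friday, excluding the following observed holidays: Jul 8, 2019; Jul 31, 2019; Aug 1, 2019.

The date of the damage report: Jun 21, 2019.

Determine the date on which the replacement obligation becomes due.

Jul 9, 2019

Adding 10 calendar days to Jun 21, 2019 gives Jul 1, 2019, which is the last day of the repair period.
Adding 7 calendar days to Jul 1, 2019 gives Jul 8, 2019, which is the date on which the replacement obligation becomes due. That falls on Monday, a listed holiday, so it rolls to the next business day, Tuesday, Jul 9, 2019.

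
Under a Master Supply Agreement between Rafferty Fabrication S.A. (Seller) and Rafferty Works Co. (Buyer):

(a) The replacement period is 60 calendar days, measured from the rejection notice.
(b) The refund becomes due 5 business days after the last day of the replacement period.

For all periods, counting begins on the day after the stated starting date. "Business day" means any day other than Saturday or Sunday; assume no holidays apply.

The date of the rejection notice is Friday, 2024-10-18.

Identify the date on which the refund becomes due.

Adding 60 calendar days to 2024-10-18 gives 2024-12-17, which is the last day of the replacement period.
The date on which the refund becomes due: 5 business days after Tuesday, 2024-12-17, skipping weekends — Dec 18, Dec 19, Dec 20, Dec 23, Dec 24 — lands on Tuesday, 2024-12-24.

2024-12-24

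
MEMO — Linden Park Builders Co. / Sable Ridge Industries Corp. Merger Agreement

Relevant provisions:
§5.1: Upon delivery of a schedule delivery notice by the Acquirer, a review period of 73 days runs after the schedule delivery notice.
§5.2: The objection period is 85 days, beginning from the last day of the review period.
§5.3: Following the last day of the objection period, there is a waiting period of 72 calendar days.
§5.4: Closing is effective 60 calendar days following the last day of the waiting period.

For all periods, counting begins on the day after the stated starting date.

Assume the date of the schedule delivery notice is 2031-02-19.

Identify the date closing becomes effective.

The last day of the review period: 73 calendar days after 2031-02-19 is 2031-05-03.
Adding 85 calendar days to 2031-05-03 gives 2031-07-27, which is the last day of the objection period.
Adding 72 calendar days to 2031-07-27 gives 2031-10-07, which is the last day of the waiting period.
Adding 60 calendar days to 2031-10-07 gives 2031-12-06, which is the date closing becomes effective.

2031-12-06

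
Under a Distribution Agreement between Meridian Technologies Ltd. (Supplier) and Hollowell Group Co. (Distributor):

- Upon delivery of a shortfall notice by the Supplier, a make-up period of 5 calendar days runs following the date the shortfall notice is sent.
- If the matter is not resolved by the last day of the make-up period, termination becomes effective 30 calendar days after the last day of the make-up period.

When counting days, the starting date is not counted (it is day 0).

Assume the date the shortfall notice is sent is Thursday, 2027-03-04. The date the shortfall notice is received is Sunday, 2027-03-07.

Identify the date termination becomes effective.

2027-04-08

The last day of the make-up period: 5 calendar days after 2027-03-04 is 2027-03-09.
Adding 30 calendar days to 2027-03-09 gives 2027-04-08, which is the date termination becomes effective.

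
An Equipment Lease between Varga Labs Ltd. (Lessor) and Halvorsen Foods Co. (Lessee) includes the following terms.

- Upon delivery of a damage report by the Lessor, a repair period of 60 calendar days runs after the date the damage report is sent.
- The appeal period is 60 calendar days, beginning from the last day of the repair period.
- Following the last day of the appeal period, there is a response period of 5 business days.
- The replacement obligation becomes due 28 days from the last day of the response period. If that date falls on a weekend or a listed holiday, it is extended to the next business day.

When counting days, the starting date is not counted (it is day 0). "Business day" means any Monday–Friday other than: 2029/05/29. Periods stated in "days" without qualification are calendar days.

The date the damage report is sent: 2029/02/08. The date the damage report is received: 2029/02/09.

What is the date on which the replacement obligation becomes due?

2029/07/13

Adding 60 calendar days to 2029/02/08 gives 2029/04/09, which is the last day of the repair period.
The last day of the appeal period: 60 calendar days after 2029/04/09 is 2029/06/08.
The last day of the response period: 5 business days after Friday, 2029/06/08, skipping weekends — Jun 11, Jun 12, Jun 13, Jun 14, Jun 15 — lands on Friday, 2029/06/15.
The date on which the replacement obligation becomes due: 28 calendar days after 2029/06/15 is 2029/07/13. 2029/07/13 is a Friday and is not a listed holiday, so no roll-forward applies.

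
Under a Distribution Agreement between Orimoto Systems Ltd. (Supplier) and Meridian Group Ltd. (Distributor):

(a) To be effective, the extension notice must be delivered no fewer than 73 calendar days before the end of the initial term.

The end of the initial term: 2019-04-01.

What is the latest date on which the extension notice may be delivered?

2019-01-18

Counting back 73 calendar days from 2019-04-01 gives 2019-01-18.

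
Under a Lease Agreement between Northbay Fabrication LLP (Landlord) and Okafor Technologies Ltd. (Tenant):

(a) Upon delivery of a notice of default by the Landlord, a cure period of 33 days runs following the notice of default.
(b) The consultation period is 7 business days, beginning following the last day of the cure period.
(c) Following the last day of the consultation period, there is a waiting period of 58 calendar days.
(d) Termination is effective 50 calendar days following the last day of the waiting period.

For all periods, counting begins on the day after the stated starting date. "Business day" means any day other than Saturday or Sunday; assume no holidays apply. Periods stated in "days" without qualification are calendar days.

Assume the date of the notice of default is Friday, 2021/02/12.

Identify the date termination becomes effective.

2021/07/12

Adding 33 calendar days to 2021/02/12 gives 2021/03/17, which is the last day of the cure period.
From Wednesday, 2021/03/17, 7 business days (Mar 18, Mar 19, Mar 22, Mar 23, Mar 24, Mar 25, Mar 26, skipping weekends) brings us to Friday, 2021/03/26, which is the last day of the consultation period.
Adding 58 calendar days to 2021/03/26 gives 2021/05/23, which is the last day of the waiting period.
The date termination becomes effective: 2021/05/23 + 50 days = 2021/07/12.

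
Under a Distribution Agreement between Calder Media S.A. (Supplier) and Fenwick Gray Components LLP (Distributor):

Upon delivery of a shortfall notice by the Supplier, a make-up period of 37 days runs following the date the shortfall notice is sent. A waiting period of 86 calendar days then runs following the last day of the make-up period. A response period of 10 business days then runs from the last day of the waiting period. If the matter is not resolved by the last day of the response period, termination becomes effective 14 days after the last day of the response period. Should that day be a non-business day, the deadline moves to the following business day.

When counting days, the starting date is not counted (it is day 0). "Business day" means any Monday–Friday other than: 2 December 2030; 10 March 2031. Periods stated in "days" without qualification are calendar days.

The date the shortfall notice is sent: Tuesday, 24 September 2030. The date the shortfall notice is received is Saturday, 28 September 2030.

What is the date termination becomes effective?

The last day of the make-up period: 37 calendar days after 24 September 2030 is 31 October 2030.
The last day of the waiting period: 86 calendar days after 31 October 2030 is 25 January 2031.
The last day of the response period: 10 business days after Saturday, 25 January 2031, skipping weekends — Jan 27, Jan 28, Jan 29, Jan 30, Jan 31, Feb 3, Feb 4, Feb 5, Feb 6, Feb 7 — lands on Friday, 7 February 2031.
The date termination becomes effective: 7 February 2031 + 14 days = 21 February 2031. 21 February 2031 is a Friday and is not a listed holiday, so no roll-forward applies.

21 February 2031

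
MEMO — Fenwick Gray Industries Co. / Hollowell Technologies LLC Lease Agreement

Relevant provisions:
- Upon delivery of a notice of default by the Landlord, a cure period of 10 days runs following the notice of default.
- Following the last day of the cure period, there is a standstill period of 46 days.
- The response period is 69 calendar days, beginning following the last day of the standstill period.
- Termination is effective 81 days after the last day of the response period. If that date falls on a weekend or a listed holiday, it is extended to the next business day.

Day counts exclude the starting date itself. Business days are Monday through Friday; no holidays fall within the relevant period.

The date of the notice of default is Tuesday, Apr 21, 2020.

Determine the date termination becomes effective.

Nov 13, 2020

The last day of the cure period: 10 calendar days after Apr 21, 2020 is May 1, 2020.
Adding 46 calendar days to May 1, 2020 gives Jun 16, 2020, which is the last day of the standstill period.
The last day of the response period: 69 calendar days after Jun 16, 2020 is Aug 24, 2020.
The date termination becomes effective: Aug 24, 2020 + 81 days = Nov 13, 2020. Nov 13, 2020 is a Friday, so no roll-forward applies.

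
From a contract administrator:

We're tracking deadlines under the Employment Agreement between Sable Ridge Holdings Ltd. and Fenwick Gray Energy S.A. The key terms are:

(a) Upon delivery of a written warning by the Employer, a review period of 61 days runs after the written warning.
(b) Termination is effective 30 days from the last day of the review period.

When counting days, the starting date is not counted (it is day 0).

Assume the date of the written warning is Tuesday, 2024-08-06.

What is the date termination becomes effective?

2024-11-05

Adding 61 calendar days to 2024-08-06 gives 2024-10-06, which is the last day of the review period.
The date termination becomes effective: 30 calendar days after 2024-10-06 is 2024-11-05.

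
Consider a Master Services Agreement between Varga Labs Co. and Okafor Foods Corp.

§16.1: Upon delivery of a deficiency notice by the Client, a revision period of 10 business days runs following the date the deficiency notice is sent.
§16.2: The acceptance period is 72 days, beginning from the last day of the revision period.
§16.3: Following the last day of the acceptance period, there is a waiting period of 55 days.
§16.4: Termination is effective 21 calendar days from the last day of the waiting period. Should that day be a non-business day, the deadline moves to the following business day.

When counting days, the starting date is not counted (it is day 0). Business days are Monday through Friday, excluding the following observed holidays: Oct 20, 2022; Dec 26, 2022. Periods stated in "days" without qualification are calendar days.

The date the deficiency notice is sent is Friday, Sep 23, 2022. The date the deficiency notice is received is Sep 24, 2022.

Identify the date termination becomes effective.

Mar 6, 2023

From Friday, Sep 23, 2022, 10 business days (Sep 26, Sep 27, Sep 28, Sep 29, Sep 30, Oct 3, Oct 4, Oct 5, Oct 6, Oct 7, skipping weekends) brings us to Friday, Oct 7, 2022, which is the last day of the revision period.
The last day of the acceptance period: Oct 7, 2022 + 72 days = Dec 18, 2022.
The last day of the waiting period: 55 calendar days after Dec 18, 2022 is Feb 11, 2023.
The date termination becomes effective: Feb 11, 2023 + 21 days = Mar 4, 2023. That falls on a Saturday, so it rolls to the next business day, Monday, Mar 6, 2023.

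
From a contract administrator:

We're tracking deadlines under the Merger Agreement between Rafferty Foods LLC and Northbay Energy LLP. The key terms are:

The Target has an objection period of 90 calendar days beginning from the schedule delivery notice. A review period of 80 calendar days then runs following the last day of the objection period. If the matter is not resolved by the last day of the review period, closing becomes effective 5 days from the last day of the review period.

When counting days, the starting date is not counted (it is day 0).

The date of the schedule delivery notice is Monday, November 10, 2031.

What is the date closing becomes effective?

The last day of the objection period: 90 calendar days after November 10, 2031 is February 8, 2032.
The last day of the review period: 80 calendar days after February 8, 2032 is April 28, 2032.
The date closing becomes effective: 5 calendar days after April 28, 2032 is May 3, 2032.

May 3, 2032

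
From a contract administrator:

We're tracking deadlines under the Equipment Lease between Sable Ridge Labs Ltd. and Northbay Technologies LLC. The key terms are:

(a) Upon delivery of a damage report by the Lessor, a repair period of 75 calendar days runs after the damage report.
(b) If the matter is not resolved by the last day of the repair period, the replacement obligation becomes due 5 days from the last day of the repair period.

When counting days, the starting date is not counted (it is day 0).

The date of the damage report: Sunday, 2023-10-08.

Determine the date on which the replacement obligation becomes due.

The last day of the repair period: 75 calendar days after 2023-10-08 is 2023-12-22.
The date on which the replacement obligation becomes due: 5 calendar days after 2023-12-22 is 2023-12-27.

2023-12-27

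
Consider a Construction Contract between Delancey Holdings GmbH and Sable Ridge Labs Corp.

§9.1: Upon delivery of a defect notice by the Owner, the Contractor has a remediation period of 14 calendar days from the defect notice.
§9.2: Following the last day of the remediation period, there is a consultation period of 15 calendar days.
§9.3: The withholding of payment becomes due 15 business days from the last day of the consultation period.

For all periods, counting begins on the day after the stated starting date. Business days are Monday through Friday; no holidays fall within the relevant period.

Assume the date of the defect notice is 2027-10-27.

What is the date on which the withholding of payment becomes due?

The last day of the remediation period: 2027-10-27 + 14 days = 2027-11-10.
The last day of the consultation period: 15 calendar days after 2027-11-10 is 2027-11-25.
From Thursday, 2027-11-25, 15 business days (Nov 26, Nov 29, Nov 30, Dec 1, …, Dec 14, Dec 15, Dec 16, skipping weekends) brings us to Thursday, 2027-12-16, which is the date on which the withholding of payment becomes due.

2027-12-16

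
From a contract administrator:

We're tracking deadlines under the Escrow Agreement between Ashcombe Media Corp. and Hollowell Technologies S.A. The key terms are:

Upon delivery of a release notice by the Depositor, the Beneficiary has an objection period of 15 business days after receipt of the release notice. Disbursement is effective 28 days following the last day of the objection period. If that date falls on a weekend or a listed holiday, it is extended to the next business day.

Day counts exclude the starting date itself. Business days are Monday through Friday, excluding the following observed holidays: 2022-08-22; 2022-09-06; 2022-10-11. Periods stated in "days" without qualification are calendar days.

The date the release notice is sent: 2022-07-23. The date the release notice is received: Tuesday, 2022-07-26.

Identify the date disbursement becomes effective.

The last day of the objection period: counting 15 business days from Tuesday, 2022-07-26 (Jul 27, Jul 28, Jul 29, Aug 1, …, Aug 12, Aug 15, Aug 16, skipping weekends) reaches Tuesday, 2022-08-16.
The date disbursement becomes effective: 28 calendar days after 2022-08-16 is 2022-09-13. 2022-09-13 is a Tuesday and is not a listed holiday, so no roll-forward applies.

2022-09-13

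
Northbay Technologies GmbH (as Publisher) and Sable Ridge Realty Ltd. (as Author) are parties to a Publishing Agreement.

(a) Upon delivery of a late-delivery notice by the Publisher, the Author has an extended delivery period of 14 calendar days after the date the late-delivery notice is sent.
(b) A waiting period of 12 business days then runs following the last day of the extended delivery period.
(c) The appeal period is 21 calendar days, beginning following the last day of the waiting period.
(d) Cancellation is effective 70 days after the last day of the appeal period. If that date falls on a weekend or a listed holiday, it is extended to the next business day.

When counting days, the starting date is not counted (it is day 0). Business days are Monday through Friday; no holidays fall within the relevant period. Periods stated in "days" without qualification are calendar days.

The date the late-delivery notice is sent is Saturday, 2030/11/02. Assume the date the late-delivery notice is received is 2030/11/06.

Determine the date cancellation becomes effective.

The last day of the extended delivery period: 2030/11/02 + 14 days = 2030/11/16.
From Saturday, 2030/11/16, 12 business days (Nov 18, Nov 19, Nov 20, Nov 21, …, Nov 29, Dec 2, Dec 3, skipping weekends) brings us to Tuesday, 2030/12/03, which is the last day of the waiting period.
Adding 21 calendar days to 2030/12/03 gives 2030/12/24, which is the last day of the appeal period.
The date cancellation becomes effective: 70 calendar days after 2030/12/24 is 2031/03/04. 2031/03/04 is a Tuesday, so no roll-forward applies.

2031/03/04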